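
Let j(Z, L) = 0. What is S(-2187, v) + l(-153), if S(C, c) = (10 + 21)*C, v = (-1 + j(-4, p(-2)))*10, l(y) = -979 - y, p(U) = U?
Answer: -68623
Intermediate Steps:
v = -10 (v = (-1 + 0)*10 = -1*10 = -10)
S(C, c) = 31*C
S(-2187, v) + l(-153) = 31*(-2187) + (-979 - 1*(-153)) = -67797 + (-979 + 153) = -67797 - 826 = -68623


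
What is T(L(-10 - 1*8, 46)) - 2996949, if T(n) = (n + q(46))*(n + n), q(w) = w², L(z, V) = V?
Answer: -2798045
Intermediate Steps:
T(n) = 2*n*(2116 + n) (T(n) = (n + 46²)*(n + n) = (n + 2116)*(2*n) = (2116 + n)*(2*n) = 2*n*(2116 + n))
T(L(-10 - 1*8, 46)) - 2996949 = 2*46*(2116 + 46) - 2996949 = 2*46*2162 - 2996949 = 198904 - 2996949 = -2798045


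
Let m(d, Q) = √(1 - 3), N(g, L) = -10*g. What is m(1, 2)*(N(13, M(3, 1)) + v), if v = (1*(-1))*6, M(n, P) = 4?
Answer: -136*I*√2 ≈ -192.33*I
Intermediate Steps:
m(d, Q) = I*√2 (m(d, Q) = √(-2) = I*√2)
v = -6 (v = -1*6 = -6)
m(1, 2)*(N(13, M(3, 1)) + v) = (I*√2)*(-10*13 - 6) = (I*√2)*(-130 - 6) = (I*√2)*(-136) = -136*I*√2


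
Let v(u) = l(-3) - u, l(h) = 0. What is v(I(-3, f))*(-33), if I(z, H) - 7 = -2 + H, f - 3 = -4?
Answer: 132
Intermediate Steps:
f = -1 (f = 3 - 4 = -1)
I(z, H) = 5 + H (I(z, H) = 7 + (-2 + H) = 5 + H)
v(u) = -u (v(u) = 0 - u = -u)
v(I(-3, f))*(-33) = -(5 - 1)*(-33) = -1*4*(-33) = -4*(-33) = 132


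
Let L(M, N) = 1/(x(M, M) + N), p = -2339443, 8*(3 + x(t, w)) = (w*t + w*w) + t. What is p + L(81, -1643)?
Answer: -81880497/35 ≈ -2.3394e+6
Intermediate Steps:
x(t, w) = -3 + t/8 + w²/8 + t*w/8 (x(t, w) = -3 + ((w*t + w*w) + t)/8 = -3 + ((t*w + w²) + t)/8 = -3 + ((w² + t*w) + t)/8 = -3 + (t + w² + t*w)/8 = -3 + (t/8 + w²/8 + t*w/8) = -3 + t/8 + w²/8 + t*w/8)
L(M, N) = 1/(-3 + N + M²/4 + M/8) (L(M, N) = 1/((-3 + M/8 + M²/8 + M*M/8) + N) = 1/((-3 + M/8 + M²/8 + M²/8) + N) = 1/((-3 + M²/4 + M/8) + N) = 1/(-3 + N + M²/4 + M/8))
p + L(81, -1643) = -2339443 + 8/(-24 + 81 + 2*81² + 8*(-1643)) = -2339443 + 8/(-24 + 81 + 2*6561 - 13144) = -2339443 + 8/(-24 + 81 + 13122 - 13144) = -2339443 + 8/35 = -81880497/35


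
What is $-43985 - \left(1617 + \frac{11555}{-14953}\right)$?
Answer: $- \frac{681875151}{14953} \approx -45601.0$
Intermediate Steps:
$-43985 - \left(1617 + \frac{11555}{-14953}\right) = -43985 - \frac{24167446}{14953} = - \frac{681875151}{14953}$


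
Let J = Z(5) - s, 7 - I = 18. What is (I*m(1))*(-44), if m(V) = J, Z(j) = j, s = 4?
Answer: 484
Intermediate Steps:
I = -11 (I = 7 - 1*18 = 7 - 18 = -11)
J = 1 (J = 5 - 1*4 = 5 - 4 = 1)
m(V) = 1
(I*m(1))*(-44) = -11*1*(-44) = -11*(-44) = 484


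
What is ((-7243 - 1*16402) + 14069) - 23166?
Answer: -32742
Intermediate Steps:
((-7243 - 1*16402) + 14069) - 23166 = ((-7243 - 16402) + 14069) - 23166 = (-23645 + 14069) - 23166 = -9576 - 23166 = -32742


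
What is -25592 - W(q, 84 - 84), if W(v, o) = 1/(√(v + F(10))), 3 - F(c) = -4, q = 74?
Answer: -230329/9 ≈ -25592.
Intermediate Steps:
F(c) = 7 (F(c) = 3 - 1*(-4) = 3 + 4 = 7)
W(v, o) = (7 + v)^(-½) (W(v, o) = 1/(√(v + 7)) = 1/(√(7 + v)) = (7 + v)^(-½))
-25592 - W(q, 84 - 84) = -25592 - 1/√(7 + 74) = -25592 - 1/√81 = -25592 - 1*⅑ = -25592 - ⅑ = -230329/9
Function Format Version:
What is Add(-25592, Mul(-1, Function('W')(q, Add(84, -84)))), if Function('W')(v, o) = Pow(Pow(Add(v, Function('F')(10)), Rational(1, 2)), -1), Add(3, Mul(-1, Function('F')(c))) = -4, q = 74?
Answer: Rational(-230329, 9) ≈ -25592.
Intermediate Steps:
Function('F')(c) = 7 (Function('F')(c) = Add(3, Mul(-1, -4)) = Add(3, 4) = 7)
Function('W')(v, o) = Pow(Add(7, v), Rational(-1, 2)) (Function('W')(v, o) = Pow(Pow(Add(v, 7), Rational(1, 2)), -1) = Pow(Pow(Add(7, v), Rational(1, 2)), -1) = Pow(Add(7, v), Rational(-1, 2)))
Add(-25592, Mul(-1, Function('W')(q, Add(84, -84)))) = Add(-25592, Mul(-1, Pow(Add(7, 74), Rational(-1, 2)))) = Add(-25592, Mul(-1, Pow(81, Rational(-1, 2)))) = Add(-25592, Mul(-1, Rational(1, 9))) = Add(-25592, Rational(-1, 9)) = Rational(-230329, 9)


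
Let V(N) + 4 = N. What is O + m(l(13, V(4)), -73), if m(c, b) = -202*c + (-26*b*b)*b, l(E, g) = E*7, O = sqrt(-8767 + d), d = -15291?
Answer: 10096060 + I*sqrt(24058) ≈ 1.0096e+7 + 155.11*I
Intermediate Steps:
V(N) = -4 + N
O = I*sqrt(24058) (O = sqrt(-8767 - 15291) = sqrt(-24058) = I*sqrt(24058) ≈ 155.11*I)
l(E, g) = 7*E
m(c, b) = -202*c - 26*b**3 (m(c, b) = -202*c + (-26*b**2)*b = -202*c - 26*b**3)
O + m(l(13, V(4)), -73) = I*sqrt(24058) + (-1414*13 - 26*(-73)**3) = I*sqrt(24058) + (-202*91 - 26*(-389017)) = I*sqrt(24058) + (-18382 + 10114442) = I*sqrt(24058) + 10096060 = 10096060 + I*sqrt(24058)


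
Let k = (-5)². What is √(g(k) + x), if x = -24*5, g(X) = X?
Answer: I*√95 ≈ 9.7468*I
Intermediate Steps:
k = 25
x = -120
√(g(k) + x) = √(25 - 120) = √(-95) = I*√95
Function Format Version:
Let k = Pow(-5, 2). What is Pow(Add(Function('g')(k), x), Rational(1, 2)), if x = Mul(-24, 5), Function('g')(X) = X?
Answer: Mul(I, Pow(95, Rational(1, 2))) ≈ Mul(9.7468, I)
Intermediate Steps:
k = 25
x = -120
Pow(Add(Function('g')(k), x), Rational(1, 2)) = Pow(Add(25, -120), Rational(1, 2)) = Pow(-95, Rational(1, 2)) = Mul(I, Pow(95, Rational(1, 2)))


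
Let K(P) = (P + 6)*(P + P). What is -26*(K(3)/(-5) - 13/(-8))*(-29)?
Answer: -138359/20 ≈ -6918.0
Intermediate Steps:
K(P) = 2*P*(6 + P) (K(P) = (6 + P)*(2*P) = 2*P*(6 + P))
-26*(K(3)/(-5) - 13/(-8))*(-29) = -26*((2*3*(6 + 3))/(-5) - 13/(-8))*(-29) = -26*((2*3*9)*(-⅕) - 13*(-⅛))*(-29) = -26*(54*(-⅕) + 13/8)*(-29) = -26*(-54/5 + 13/8)*(-29) = -26*(-367/40)*(-29) = (4771/20)*(-29) = -138359/20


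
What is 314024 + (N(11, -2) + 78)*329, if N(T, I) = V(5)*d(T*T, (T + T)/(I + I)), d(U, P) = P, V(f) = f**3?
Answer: 226997/2 ≈ 1.1350e+5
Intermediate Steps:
N(T, I) = 125*T/I (N(T, I) = 5**3*((T + T)/(I + I)) = 125*((2*T)/((2*I))) = 125*((2*T)*(1/(2*I))) = 125*(T/I) = 125*T/I)
314024 + (N(11, -2) + 78)*329 = 314024 + (125*11/(-2) + 78)*329 = 314024 + (125*11*(-1/2) + 78)*329 = 314024 + (-1375/2 + 78)*329 = 314024 - 1219/2*329 = 314024 - 401051/2 = 226997/2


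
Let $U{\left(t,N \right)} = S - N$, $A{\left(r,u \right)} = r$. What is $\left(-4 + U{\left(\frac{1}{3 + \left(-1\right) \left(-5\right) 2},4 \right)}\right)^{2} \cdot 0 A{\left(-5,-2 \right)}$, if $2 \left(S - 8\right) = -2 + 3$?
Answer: $0$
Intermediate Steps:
$S = \frac{17}{2}$ ($S = 8 + \frac{-2 + 3}{2} = 8 + \frac{1}{2} \cdot 1 = 8 + \frac{1}{2} = \frac{17}{2} \approx 8.5$)
$U{\left(t,N \right)} = \frac{17}{2} - N$
$\left(-4 + U{\left(\frac{1}{3 + \left(-1\right) \left(-5\right) 2},4 \right)}\right)^{2} \cdot 0 A{\left(-5,-2 \right)} = \left(-4 + \left(\frac{17}{2} - 4\right)\right)^{2} \cdot 0 \left(-5\right) = \left(-4 + \frac{9}{2}\right)^{2} \cdot 0 \left(-5\right) = \left(\frac{1}{2}\right)^{2} \cdot 0 \left(-5\right) = \frac{1}{4} \cdot 0 \left(-5\right) = 0 \left(-5\right) = 0$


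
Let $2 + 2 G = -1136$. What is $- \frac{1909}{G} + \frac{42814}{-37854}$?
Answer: $\frac{23951060}{10769463} \approx 2.224$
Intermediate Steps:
$G = -569$ ($G = -1 + \frac{1}{2} \left(-1136\right) = -1 - 568 = -569$)
$- \frac{1909}{G} + \frac{42814}{-37854} = - \frac{1909}{-569} + \frac{42814}{-37854} = \left(-1909\right) \left(- \frac{1}{569}\right) + 42814 \left(- \frac{1}{37854}\right) = \frac{1909}{569} - \frac{21407}{18927} = \frac{23951060}{10769463}$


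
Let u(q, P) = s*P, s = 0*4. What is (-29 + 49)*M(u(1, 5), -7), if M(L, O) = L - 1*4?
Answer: -80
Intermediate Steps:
s = 0
u(q, P) = 0 (u(q, P) = 0*P = 0)
M(L, O) = -4 + L (M(L, O) = L - 4 = -4 + L)
(-29 + 49)*M(u(1, 5), -7) = (-29 + 49)*(-4 + 0) = 20*(-4) = -80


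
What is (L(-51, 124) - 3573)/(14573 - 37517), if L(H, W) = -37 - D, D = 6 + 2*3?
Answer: 1811/11472 ≈ 0.15786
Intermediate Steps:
D = 12 (D = 6 + 6 = 12)
L(H, W) = -49 (L(H, W) = -37 - 1*12 = -37 - 12 = -49)
(L(-51, 124) - 3573)/(14573 - 37517) = (-49 - 3573)/(14573 - 37517) = -3622/(-22944) = -3622*(-1/22944) = 1811/11472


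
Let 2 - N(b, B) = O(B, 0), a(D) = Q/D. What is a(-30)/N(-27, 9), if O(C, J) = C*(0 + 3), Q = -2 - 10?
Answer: -2/125 ≈ -0.016000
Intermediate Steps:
Q = -12
a(D) = -12/D
O(C, J) = 3*C (O(C, J) = C*3 = 3*C)
N(b, B) = 2 - 3*B
a(-30)/N(-27, 9) = (-12/(-30))/(2 - 3*9) = (-12*(-1/30))/(2 - 27) = (⅖)/(-25) = (⅖)*(-1/25) = -2/125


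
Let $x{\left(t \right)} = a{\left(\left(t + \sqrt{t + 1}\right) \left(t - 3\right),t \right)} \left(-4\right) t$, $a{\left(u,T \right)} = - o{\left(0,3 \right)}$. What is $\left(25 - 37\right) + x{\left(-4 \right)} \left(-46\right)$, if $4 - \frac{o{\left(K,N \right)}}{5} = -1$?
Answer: $18388$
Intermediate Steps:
$o{\left(K,N \right)} = 25$ ($o{\left(K,N \right)} = 20 - -5 = 20 + 5 = 25$)
$a{\left(u,T \right)} = -25$ ($a{\left(u,T \right)} = \left(-1\right) 25 = -25$)
$x{\left(t \right)} = 100 t$ ($x{\left(t \right)} = \left(-25\right) \left(-4\right) t = 100 t$)
$\left(25 - 37\right) + x{\left(-4 \right)} \left(-46\right) = \left(25 - 37\right) + 100 \left(-4\right) \left(-46\right) = -12 - -18400 = -12 + 18400 = 18388$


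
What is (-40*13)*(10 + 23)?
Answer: -17160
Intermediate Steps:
(-40*13)*(10 + 23) = -520*33 = -17160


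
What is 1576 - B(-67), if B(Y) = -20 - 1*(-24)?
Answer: 1572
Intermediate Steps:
B(Y) = 4 (B(Y) = -20 + 24 = 4)
1576 - B(-67) = 1576 - 1*4 = 1576 - 4 = 1572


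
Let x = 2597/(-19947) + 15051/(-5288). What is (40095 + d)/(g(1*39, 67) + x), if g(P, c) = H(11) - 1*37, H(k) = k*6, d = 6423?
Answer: 4906706359248/2744957111 ≈ 1787.5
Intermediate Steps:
H(k) = 6*k
x = -313955233/105479736 (x = 2597*(-1/19947) + 15051*(-1/5288) = -2597/19947 - 15051/5288 = -313955233/105479736 ≈ -2.9765)
g(P, c) = 29 (g(P, c) = 6*11 - 1*37 = 66 - 37 = 29)
(40095 + d)/(g(1*39, 67) + x) = (40095 + 6423)/(29 - 313955233/105479736) = 46518/(2744957111/105479736) = 46518*(105479736/2744957111) = 4906706359248/2744957111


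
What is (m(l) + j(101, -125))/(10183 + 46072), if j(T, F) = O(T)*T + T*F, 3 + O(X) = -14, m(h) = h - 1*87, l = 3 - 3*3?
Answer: -2887/11251 ≈ -0.25660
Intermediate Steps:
l = -6 (l = 3 - 9 = -6)
m(h) = -87 + h (m(h) = h - 87 = -87 + h)
O(X) = -17 (O(X) = -3 - 14 = -17)
j(T, F) = -17*T + F*T (j(T, F) = -17*T + T*F = -17*T + F*T)
(m(l) + j(101, -125))/(10183 + 46072) = ((-87 - 6) + 101*(-17 - 125))/(10183 + 46072) = (-93 + 101*(-142))/56255 = (-93 - 14342)*(1/56255) = -14435*1/56255 = -2887/11251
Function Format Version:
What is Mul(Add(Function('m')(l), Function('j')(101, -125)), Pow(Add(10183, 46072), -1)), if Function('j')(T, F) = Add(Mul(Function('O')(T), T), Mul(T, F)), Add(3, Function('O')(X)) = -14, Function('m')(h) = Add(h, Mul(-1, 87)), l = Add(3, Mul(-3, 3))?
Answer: Rational(-2887, 11251) ≈ -0.25660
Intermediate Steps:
l = -6 (l = Add(3, -9) = -6)
Function('m')(h) = Add(-87, h) (Function('m')(h) = Add(h, -87) = Add(-87, h))
Function('O')(X) = -17 (Function('O')(X) = Add(-3, -14) = -17)
Function('j')(T, F) = Add(Mul(-17, T), Mul(F, T)) (Function('j')(T, F) = Add(Mul(-17, T), Mul(T, F)) = Add(Mul(-17, T), Mul(F, T)))
Mul(Add(Function('m')(l), Function('j')(101, -125)), Pow(Add(10183, 46072), -1)) = Mul(Add(Add(-87, -6), Mul(101, Add(-17, -125))), Pow(Add(10183, 46072), -1)) = Mul(Add(-93, Mul(101, -142)), Pow(56255, -1)) = Mul(Add(-93, -14342), Rational(1, 56255)) = Mul(-14435, Rational(1, 56255)) = Rational(-2887, 11251)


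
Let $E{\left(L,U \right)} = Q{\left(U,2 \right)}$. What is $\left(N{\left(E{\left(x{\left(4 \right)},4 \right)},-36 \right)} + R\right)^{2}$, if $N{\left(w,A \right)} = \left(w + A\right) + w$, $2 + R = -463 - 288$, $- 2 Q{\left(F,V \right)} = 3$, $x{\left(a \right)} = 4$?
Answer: $627264$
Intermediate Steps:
$Q{\left(F,V \right)} = - \frac{3}{2}$ ($Q{\left(F,V \right)} = \left(- \frac{1}{2}\right) 3 = - \frac{3}{2}$)
$E{\left(L,U \right)} = - \frac{3}{2}$
$R = -753$ ($R = -2 - 751 = -753$)
$N{\left(w,A \right)} = A + 2 w$ ($N{\left(w,A \right)} = \left(A + w\right) + w = A + 2 w$)
$\left(N{\left(E{\left(x{\left(4 \right)},4 \right)},-36 \right)} + R\right)^{2} = \left(\left(-36 + 2 \left(- \frac{3}{2}\right)\right) - 753\right)^{2} = \left(\left(-36 - 3\right) - 753\right)^{2} = \left(-39 - 753\right)^{2} = \left(-792\right)^{2} = 627264$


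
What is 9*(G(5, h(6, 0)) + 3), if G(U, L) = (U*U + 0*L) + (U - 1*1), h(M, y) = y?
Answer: 288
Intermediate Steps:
G(U, L) = -1 + U + U² (G(U, L) = (U² + 0) + (U - 1) = U² + (-1 + U) = -1 + U + U²)
9*(G(5, h(6, 0)) + 3) = 9*((-1 + 5 + 5²) + 3) = 9*((-1 + 5 + 25) + 3) = 9*(29 + 3) = 9*32 = 288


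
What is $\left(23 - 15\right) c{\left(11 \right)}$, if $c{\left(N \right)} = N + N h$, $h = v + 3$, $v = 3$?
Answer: $616$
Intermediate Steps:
$h = 6$ ($h = 3 + 3 = 6$)
$c{\left(N \right)} = 7 N$ ($c{\left(N \right)} = N + N 6 = N + 6 N = 7 N$)
$\left(23 - 15\right) c{\left(11 \right)} = \left(23 - 15\right) 7 \cdot 11 = \left(23 - 15\right) 77 = 8 \cdot 77 = 616$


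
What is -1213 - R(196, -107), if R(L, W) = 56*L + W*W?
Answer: -23638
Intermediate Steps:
R(L, W) = W**2 + 56*L (R(L, W) = 56*L + W**2 = W**2 + 56*L)
-1213 - R(196, -107) = -1213 - ((-107)**2 + 56*196) = -1213 - (11449 + 10976) = -1213 - 1*22425 = -1213 - 22425 = -23638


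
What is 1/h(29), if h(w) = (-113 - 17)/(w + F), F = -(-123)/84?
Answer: -853/3640 ≈ -0.23434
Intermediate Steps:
F = 41/28 (F = -(-123)/84 = -1*(-41/28) = 41/28 ≈ 1.4643)
h(w) = -130/(41/28 + w) (h(w) = (-113 - 17)/(w + 41/28) = -130/(41/28 + w))
1/h(29) = 1/(-3640/(41 + 28*29)) = 1/(-3640/(41 + 812)) = 1/(-3640/853) = -853/3640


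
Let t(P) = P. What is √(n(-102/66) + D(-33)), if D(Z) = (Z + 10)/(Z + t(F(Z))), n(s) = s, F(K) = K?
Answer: I*√5214/66 ≈ 1.0941*I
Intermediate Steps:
D(Z) = (10 + Z)/(2*Z) (D(Z) = (Z + 10)/(Z + Z) = (10 + Z)/((2*Z)) = (10 + Z)*(1/(2*Z)) = (10 + Z)/(2*Z))
√(n(-102/66) + D(-33)) = √(-102/66 + (½)*(10 - 33)/(-33)) = √(-102*1/66 + (½)*(-1/33)*(-23)) = √(-17/11 + 23/66) = √(-79/66) = I*√5214/66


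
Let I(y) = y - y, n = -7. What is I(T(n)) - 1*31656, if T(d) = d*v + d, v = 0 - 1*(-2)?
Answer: -31656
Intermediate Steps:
v = 2 (v = 0 + 2 = 2)
T(d) = 3*d (T(d) = d*2 + d = 2*d + d = 3*d)
I(y) = 0
I(T(n)) - 1*31656 = 0 - 1*31656 = 0 - 31656 = -31656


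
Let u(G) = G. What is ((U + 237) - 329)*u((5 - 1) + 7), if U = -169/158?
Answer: -161755/158 ≈ -1023.8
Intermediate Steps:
U = -169/158 (U = -169*1/158 = -169/158 ≈ -1.0696)
((U + 237) - 329)*u((5 - 1) + 7) = ((-169/158 + 237) - 329)*((5 - 1) + 7) = (37277/158 - 329)*(4 + 7) = -14705/158*11 = -161755/158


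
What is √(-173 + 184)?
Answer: √11 ≈ 3.3166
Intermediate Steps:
√(-173 + 184) = √11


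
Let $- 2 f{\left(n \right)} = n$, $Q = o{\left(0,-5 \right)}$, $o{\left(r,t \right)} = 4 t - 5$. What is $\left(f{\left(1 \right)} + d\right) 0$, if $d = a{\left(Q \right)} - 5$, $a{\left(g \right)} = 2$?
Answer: $0$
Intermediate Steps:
$o{\left(r,t \right)} = -5 + 4 t$
$Q = -25$ ($Q = -5 + 4 \left(-5\right) = -5 - 20 = -25$)
$f{\left(n \right)} = - \frac{n}{2}$
$d = -3$ ($d = 2 - 5 = -3$)
$\left(f{\left(1 \right)} + d\right) 0 = \left(\left(- \frac{1}{2}\right) 1 - 3\right) 0 = \left(- \frac{1}{2} - 3\right) 0 = \left(- \frac{7}{2}\right) 0 = 0$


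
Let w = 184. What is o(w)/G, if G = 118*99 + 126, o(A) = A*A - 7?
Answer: 3761/1312 ≈ 2.8666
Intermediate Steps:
o(A) = -7 + A² (o(A) = A² - 7 = -7 + A²)
G = 11808 (G = 11682 + 126 = 11808)
o(w)/G = (-7 + 184²)/11808 = (-7 + 33856)*(1/11808) = 33849*(1/11808) = 3761/1312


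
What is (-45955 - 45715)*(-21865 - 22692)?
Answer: 4084540190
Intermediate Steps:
(-45955 - 45715)*(-21865 - 22692) = -91670*(-44557) = 4084540190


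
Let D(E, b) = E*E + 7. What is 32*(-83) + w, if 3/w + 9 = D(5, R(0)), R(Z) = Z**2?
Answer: -61085/23 ≈ -2655.9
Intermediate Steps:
D(E, b) = 7 + E**2 (D(E, b) = E**2 + 7 = 7 + E**2)
w = 3/23 (w = 3/(-9 + (7 + 5**2)) = 3/(-9 + (7 + 25)) = 3/(-9 + 32) = 3/23 ≈ 0.13043)
32*(-83) + w = 32*(-83) + 3/23 = -2656 + 3/23 = -61085/23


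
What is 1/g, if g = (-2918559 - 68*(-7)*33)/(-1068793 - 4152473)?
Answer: 1740422/967617 ≈ 1.7987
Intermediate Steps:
g = 967617/1740422 (g = (-2918559 + 476*33)/(-5221266) = (-2918559 + 15708)*(-1/5221266) = -2902851*(-1/5221266) = 967617/1740422 ≈ 0.55597)
1/g = 1/(967617/1740422) = 1740422/967617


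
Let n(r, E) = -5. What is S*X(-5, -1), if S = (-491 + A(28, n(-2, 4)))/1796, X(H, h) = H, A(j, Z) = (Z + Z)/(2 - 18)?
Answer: 19615/14368 ≈ 1.3652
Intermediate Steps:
A(j, Z) = -Z/8 (A(j, Z) = (2*Z)/(-16) = (2*Z)*(-1/16) = -Z/8)
S = -3923/14368 (S = (-491 - ⅛*(-5))/1796 = (-491 + 5/8)*(1/1796) = -3923/8*1/1796 = -3923/14368 ≈ -0.27304)
S*X(-5, -1) = -3923/14368*(-5) = 19615/14368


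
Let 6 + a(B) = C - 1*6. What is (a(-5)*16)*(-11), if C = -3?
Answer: 2640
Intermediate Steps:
a(B) = -15 (a(B) = -6 + (-3 - 1*6) = -6 + (-3 - 6) = -6 - 9 = -15)
(a(-5)*16)*(-11) = -15*16*(-11) = -240*(-11) = 2640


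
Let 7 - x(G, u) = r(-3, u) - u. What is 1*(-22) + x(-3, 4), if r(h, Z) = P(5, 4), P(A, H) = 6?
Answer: -17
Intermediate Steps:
r(h, Z) = 6
x(G, u) = 1 + u (x(G, u) = 7 - (6 - u) = 7 + (-6 + u) = 1 + u)
1*(-22) + x(-3, 4) = 1*(-22) + (1 + 4) = -22 + 5 = -17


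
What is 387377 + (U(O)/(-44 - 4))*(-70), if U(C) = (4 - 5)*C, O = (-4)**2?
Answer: 1162061/3 ≈ 3.8735e+5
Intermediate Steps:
O = 16
U(C) = -C
387377 + (U(O)/(-44 - 4))*(-70) = 387377 + ((-1*16)/(-44 - 4))*(-70) = 387377 + (-16/(-48))*(-70) = 387377 - 1/48*(-16)*(-70) = 387377 + (1/3)*(-70) = 387377 - 70/3 = 1162061/3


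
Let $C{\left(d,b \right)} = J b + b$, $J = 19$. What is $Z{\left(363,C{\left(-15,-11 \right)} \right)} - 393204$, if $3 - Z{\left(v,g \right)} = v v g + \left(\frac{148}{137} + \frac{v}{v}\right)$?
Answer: $\frac{3917648838}{137} \approx 2.8596 \cdot 10^{7}$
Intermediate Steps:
$C{\left(d,b \right)} = 20 b$ ($C{\left(d,b \right)} = 19 b + b = 20 b$)
$Z{\left(v,g \right)} = \frac{126}{137} - g v^{2}$ ($Z{\left(v,g \right)} = 3 - \left(v v g + \left(\frac{148}{137} + \frac{v}{v}\right)\right) = 3 - \left(v^{2} g + \left(148 \cdot \frac{1}{137} + 1\right)\right) = 3 - \left(g v^{2} + \left(\frac{148}{137} + 1\right)\right) = 3 - \left(g v^{2} + \frac{285}{137}\right) = 3 - \left(\frac{285}{137} + g v^{2}\right) = \frac{126}{137} - g v^{2}$)
$Z{\left(363,C{\left(-15,-11 \right)} \right)} - 393204 = \left(\frac{126}{137} - 20 \left(-11\right) 363^{2}\right) - 393204 = \left(\frac{126}{137} - \left(-220\right) 131769\right) - 393204 = \left(\frac{126}{137} + 28989180\right) - 393204 = \frac{3971517786}{137} - 393204 = \frac{3917648838}{137}$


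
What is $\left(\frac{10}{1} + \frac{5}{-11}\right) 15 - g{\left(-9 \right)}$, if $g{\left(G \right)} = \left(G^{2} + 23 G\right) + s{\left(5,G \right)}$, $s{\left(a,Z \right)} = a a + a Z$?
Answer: $\frac{3181}{11} \approx 289.18$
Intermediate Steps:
$s{\left(a,Z \right)} = a^{2} + Z a$
$g{\left(G \right)} = 25 + G^{2} + 28 G$ ($g{\left(G \right)} = \left(G^{2} + 23 G\right) + 5 \left(G + 5\right) = \left(G^{2} + 23 G\right) + 5 \left(5 + G\right) = \left(G^{2} + 23 G\right) + \left(25 + 5 G\right) = 25 + G^{2} + 28 G$)
$\left(\frac{10}{1} + \frac{5}{-11}\right) 15 - g{\left(-9 \right)} = \left(\frac{10}{1} + \frac{5}{-11}\right) 15 - \left(25 + \left(-9\right)^{2} + 28 \left(-9\right)\right) = \left(10 \cdot 1 + 5 \left(- \frac{1}{11}\right)\right) 15 - \left(25 + 81 - 252\right) = \left(10 - \frac{5}{11}\right) 15 - -146 = \frac{105}{11} \cdot 15 + 146 = \frac{1575}{11} + 146 = \frac{3181}{11}$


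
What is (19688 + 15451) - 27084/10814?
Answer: 189983031/5407 ≈ 35137.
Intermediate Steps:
(19688 + 15451) - 27084/10814 = 35139 - 27084*1/10814 = 35139 - 13542/5407 = 189983031/5407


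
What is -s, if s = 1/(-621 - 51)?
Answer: 1/672 ≈ 0.0014881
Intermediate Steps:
s = -1/672 (s = 1/(-672) = -1/672 ≈ -0.0014881)
-s = -1*(-1/672) = 1/672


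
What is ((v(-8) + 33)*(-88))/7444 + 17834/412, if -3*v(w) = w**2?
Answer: 49624991/1150098 ≈ 43.148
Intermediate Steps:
v(w) = -w**2/3
((v(-8) + 33)*(-88))/7444 + 17834/412 = ((-1/3*(-8)**2 + 33)*(-88))/7444 + 17834/412 = ((-1/3*64 + 33)*(-88))*(1/7444) + 17834*(1/412) = ((-64/3 + 33)*(-88))*(1/7444) + 8917/206 = ((35/3)*(-88))*(1/7444) + 8917/206 = -3080/3*1/7444 + 8917/206 = -770/5583 + 8917/206 = 49624991/1150098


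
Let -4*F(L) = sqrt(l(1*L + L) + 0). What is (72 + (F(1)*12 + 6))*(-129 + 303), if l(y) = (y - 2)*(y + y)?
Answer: 13572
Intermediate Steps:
l(y) = 2*y*(-2 + y) (l(y) = (-2 + y)*(2*y) = 2*y*(-2 + y))
F(L) = -sqrt(L*(-2 + 2*L))/2 (F(L) = -sqrt(2*(1*L + L)*(-2 + (1*L + L)) + 0)/4 = -sqrt(2*(L + L)*(-2 + (L + L)) + 0)/4 = -sqrt(2*(2*L)*(-2 + 2*L) + 0)/4 = -sqrt(4*L*(-2 + 2*L) + 0)/4 = -2*sqrt(L*(-2 + 2*L))/4 = -sqrt(L*(-2 + 2*L))/2)
(72 + (F(1)*12 + 6))*(-129 + 303) = (72 + (-sqrt(2)*sqrt(1*(-1 + 1))/2*12 + 6))*(-129 + 303) = (72 + (-sqrt(2)*sqrt(1*0)/2*12 + 6))*174 = (72 + (-sqrt(2)*sqrt(0)/2*12 + 6))*174 = (72 + (-1/2*sqrt(2)*0*12 + 6))*174 = (72 + (0*12 + 6))*174 = (72 + (0 + 6))*174 = (72 + 6)*174 = 78*174 = 13572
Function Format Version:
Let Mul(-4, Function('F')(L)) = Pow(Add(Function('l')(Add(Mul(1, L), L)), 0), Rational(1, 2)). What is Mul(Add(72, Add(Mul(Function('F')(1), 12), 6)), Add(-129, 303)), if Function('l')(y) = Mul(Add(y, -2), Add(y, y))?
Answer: 13572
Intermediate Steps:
Function('l')(y) = Mul(2, y, Add(-2, y)) (Function('l')(y) = Mul(Add(-2, y), Mul(2, y)) = Mul(2, y, Add(-2, y)))
Function('F')(L) = Mul(Rational(-1, 2), Pow(Mul(L, Add(-2, Mul(2, L))), Rational(1, 2))) (Function('F')(L) = Mul(Rational(-1, 4), Pow(Add(Mul(2, Add(Mul(1, L), L), Add(-2, Add(Mul(1, L), L))), 0), Rational(1, 2))) = Mul(Rational(-1, 4), Pow(Add(Mul(2, Add(L, L), Add(-2, Add(L, L))), 0), Rational(1, 2))) = Mul(Rational(-1, 4), Pow(Add(Mul(2, Mul(2, L), Add(-2, Mul(2, L))), 0), Rational(1, 2))) = Mul(Rational(-1, 4), Pow(Add(Mul(4, L, Add(-2, Mul(2, L))), 0), Rational(1, 2))) = Mul(Rational(-1, 4), Pow(Mul(4, L, Add(-2, Mul(2, L))), Rational(1, 2))) = Mul(Rational(-1, 4), Mul(2, Pow(Mul(L, Add(-2, Mul(2, L))), Rational(1, 2)))) = Mul(Rational(-1, 2), Pow(Mul(L, Add(-2, Mul(2, L))), Rational(1, 2))))
Mul(Add(72, Add(Mul(Function('F')(1), 12), 6)), Add(-129, 303)) = Mul(Add(72, Add(Mul(Mul(Rational(-1, 2), Pow(2, Rational(1, 2)), Pow(Mul(1, Add(-1, 1)), Rational(1, 2))), 12), 6)), Add(-129, 303)) = Mul(Add(72, Add(Mul(Mul(Rational(-1, 2), Pow(2, Rational(1, 2)), Pow(Mul(1, 0), Rational(1, 2))), 12), 6)), 174) = Mul(Add(72, Add(Mul(Mul(Rational(-1, 2), Pow(2, Rational(1, 2)), Pow(0, Rational(1, 2))), 12), 6)), 174) = Mul(Add(72, Add(Mul(Mul(Rational(-1, 2), Pow(2, Rational(1, 2)), 0), 12), 6)), 174) = Mul(Add(72, Add(Mul(0, 12), 6)), 174) = Mul(Add(72, Add(0, 6)), 174) = Mul(Add(72, 6), 174) = Mul(78, 174) = 13572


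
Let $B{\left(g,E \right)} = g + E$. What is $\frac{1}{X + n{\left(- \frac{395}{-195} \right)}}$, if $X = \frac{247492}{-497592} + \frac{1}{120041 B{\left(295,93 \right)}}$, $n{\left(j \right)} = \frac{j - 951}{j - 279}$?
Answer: $\frac{15646561444038492}{45826243875822617} \approx 0.34143$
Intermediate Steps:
$B{\left(g,E \right)} = E + g$
$n{\left(j \right)} = \frac{-951 + j}{-279 + j}$
$X = - \frac{1440895515643}{2896974901692}$ ($X = \frac{247492}{-497592} + \frac{1}{120041 \left(93 + 295\right)} = 247492 \left(- \frac{1}{497592}\right) + \frac{1}{120041 \cdot 388} = - \frac{61873}{124398} + \frac{1}{120041} \cdot \frac{1}{388} = - \frac{61873}{124398} + \frac{1}{46575908} = - \frac{1440895515643}{2896974901692} \approx -0.49738$)
$\frac{1}{X + n{\left(- \frac{395}{-195} \right)}} = \frac{1}{- \frac{1440895515643}{2896974901692} + \frac{-951 - \frac{395}{-195}}{-279 - \frac{395}{-195}}} = \frac{1}{- \frac{1440895515643}{2896974901692} + \frac{-951 - - \frac{79}{39}}{-279 - - \frac{79}{39}}} = \frac{1}{- \frac{1440895515643}{2896974901692} + \frac{-951 + \frac{79}{39}}{-279 + \frac{79}{39}}} = \frac{1}{- \frac{1440895515643}{2896974901692} + \frac{1}{- \frac{10802}{39}} \left(- \frac{37010}{39}\right)} = \frac{1}{- \frac{1440895515643}{2896974901692} - - \frac{18505}{5401}} = \frac{1}{- \frac{1440895515643}{2896974901692} + \frac{18505}{5401}} = \frac{1}{\frac{45826243875822617}{15646561444038492}} = \frac{15646561444038492}{45826243875822617}$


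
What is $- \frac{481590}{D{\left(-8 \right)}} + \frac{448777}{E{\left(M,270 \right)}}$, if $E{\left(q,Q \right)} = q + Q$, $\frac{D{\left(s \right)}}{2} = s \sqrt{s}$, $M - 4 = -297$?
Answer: $- \frac{448777}{23} - \frac{240795 i \sqrt{2}}{32} \approx -19512.0 - 10642.0 i$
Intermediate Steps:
$M = -293$ ($M = 4 - 297 = -293$)
$D{\left(s \right)} = 2 s^{\frac{3}{2}}$ ($D{\left(s \right)} = 2 s \sqrt{s} = 2 s^{\frac{3}{2}}$)
$E{\left(q,Q \right)} = Q + q$
$- \frac{481590}{D{\left(-8 \right)}} + \frac{448777}{E{\left(M,270 \right)}} = - \frac{481590}{2 \left(-8\right)^{\frac{3}{2}}} + \frac{448777}{270 - 293} = - \frac{481590}{2 \left(- 16 i \sqrt{2}\right)} + \frac{448777}{-23} = - \frac{481590}{\left(-32\right) i \sqrt{2}} + 448777 \left(- \frac{1}{23}\right) = - 481590 \frac{i \sqrt{2}}{64} - \frac{448777}{23} = - \frac{240795 i \sqrt{2}}{32} - \frac{448777}{23} = - \frac{448777}{23} - \frac{240795 i \sqrt{2}}{32}$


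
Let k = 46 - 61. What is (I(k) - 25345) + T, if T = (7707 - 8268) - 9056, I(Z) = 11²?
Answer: -34841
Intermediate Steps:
k = -15
I(Z) = 121
T = -9617 (T = -561 - 9056 = -9617)
(I(k) - 25345) + T = (121 - 25345) - 9617 = -25224 - 9617 = -34841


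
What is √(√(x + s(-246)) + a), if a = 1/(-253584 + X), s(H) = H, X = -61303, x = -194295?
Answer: √(-314887 + 99153822769*I*√194541)/314887 ≈ 14.85 + 14.85*I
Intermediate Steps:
a = -1/314887 (a = 1/(-253584 - 61303) = 1/(-314887) = -1/314887 ≈ -3.1757e-6)
√(√(x + s(-246)) + a) = √(√(-194295 - 246) - 1/314887) = √(√(-194541) - 1/314887) = √(I*√194541 - 1/314887) = √(-1/314887 + I*√194541)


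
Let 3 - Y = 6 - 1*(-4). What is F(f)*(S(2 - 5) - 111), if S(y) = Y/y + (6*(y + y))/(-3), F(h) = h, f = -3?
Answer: 290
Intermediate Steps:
Y = -7 (Y = 3 - (6 - 1*(-4)) = 3 - (6 + 4) = 3 - 1*10 = 3 - 10 = -7)
S(y) = -7/y - 4*y (S(y) = -7/y + (6*(y + y))/(-3) = -7/y + (6*(2*y))*(-⅓) = -7/y + (12*y)*(-⅓) = -7/y - 4*y)
F(f)*(S(2 - 5) - 111) = -3*((-7/(2 - 5) - 4*(2 - 5)) - 111) = -3*((-7/(-3) - 4*(-3)) - 111) = -3*((-7*(-⅓) + 12) - 111) = -3*((7/3 + 12) - 111) = -3*(43/3 - 111) = -3*(-290/3) = 290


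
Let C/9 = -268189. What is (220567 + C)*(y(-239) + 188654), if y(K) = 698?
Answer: -415274309168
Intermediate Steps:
C = -2413701 (C = 9*(-268189) = -2413701)
(220567 + C)*(y(-239) + 188654) = (220567 - 2413701)*(698 + 188654) = -2193134*189352 = -415274309168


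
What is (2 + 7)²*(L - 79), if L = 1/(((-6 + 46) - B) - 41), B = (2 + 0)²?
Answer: -32076/5 ≈ -6415.2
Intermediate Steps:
B = 4 (B = 2² = 4)
L = -⅕ (L = 1/(((-6 + 46) - 1*4) - 41) = 1/((40 - 4) - 41) = 1/(36 - 41) = 1/(-5) = -⅕ ≈ -0.20000)
(2 + 7)²*(L - 79) = (2 + 7)²*(-⅕ - 79) = 9²*(-396/5) = 81*(-396/5) = -32076/5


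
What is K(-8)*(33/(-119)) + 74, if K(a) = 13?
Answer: 8377/119 ≈ 70.395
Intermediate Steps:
K(-8)*(33/(-119)) + 74 = 13*(33/(-119)) + 74 = 13*(33*(-1/119)) + 74 = 13*(-33/119) + 74 = -429/119 + 74 = 8377/119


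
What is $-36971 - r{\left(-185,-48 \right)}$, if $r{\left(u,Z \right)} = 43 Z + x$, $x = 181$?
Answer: $-35088$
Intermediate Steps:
$r{\left(u,Z \right)} = 181 + 43 Z$ ($r{\left(u,Z \right)} = 43 Z + 181 = 181 + 43 Z$)
$-36971 - r{\left(-185,-48 \right)} = -36971 - \left(181 + 43 \left(-48\right)\right) = -36971 - \left(181 - 2064\right) = -36971 - -1883 = -36971 + 1883 = -35088$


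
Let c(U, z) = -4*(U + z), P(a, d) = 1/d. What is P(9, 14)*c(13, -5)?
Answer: -16/7 ≈ -2.2857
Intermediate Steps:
c(U, z) = -4*U - 4*z
P(9, 14)*c(13, -5) = (-4*13 - 4*(-5))/14 = (-52 + 20)/14 = (1/14)*(-32) = -16/7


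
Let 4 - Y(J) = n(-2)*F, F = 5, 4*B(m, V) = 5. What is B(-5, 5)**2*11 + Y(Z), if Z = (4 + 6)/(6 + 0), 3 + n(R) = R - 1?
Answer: 819/16 ≈ 51.188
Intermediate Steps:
B(m, V) = 5/4 (B(m, V) = (1/4)*5 = 5/4)
n(R) = -4 + R (n(R) = -3 + (R - 1) = -3 + (-1 + R) = -4 + R)
Z = 5/3 (Z = 10/6 = 10*(1/6) = 5/3 ≈ 1.6667)
Y(J) = 34 (Y(J) = 4 - (-4 - 2)*5 = 4 - (-6)*5 = 4 - 1*(-30) = 4 + 30 = 34)
B(-5, 5)**2*11 + Y(Z) = (5/4)**2*11 + 34 = (25/16)*11 + 34 = 275/16 + 34 = 819/16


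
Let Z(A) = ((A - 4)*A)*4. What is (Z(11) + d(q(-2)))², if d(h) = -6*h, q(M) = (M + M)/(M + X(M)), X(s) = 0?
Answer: 87616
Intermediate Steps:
q(M) = 2 (q(M) = (M + M)/(M + 0) = (2*M)/M = 2)
Z(A) = 4*A*(-4 + A) (Z(A) = ((-4 + A)*A)*4 = (A*(-4 + A))*4 = 4*A*(-4 + A))
(Z(11) + d(q(-2)))² = (4*11*(-4 + 11) - 6*2)² = (4*11*7 - 12)² = (308 - 12)² = 296² = 87616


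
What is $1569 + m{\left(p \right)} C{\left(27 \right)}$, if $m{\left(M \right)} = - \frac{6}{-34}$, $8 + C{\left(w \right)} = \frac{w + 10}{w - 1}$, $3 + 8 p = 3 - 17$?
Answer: $\frac{692985}{442} \approx 1567.8$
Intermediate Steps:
$p = - \frac{17}{8}$ ($p = - \frac{3}{8} + \frac{3 - 17}{8} = - \frac{3}{8} + \frac{1}{8} \left(-14\right) = - \frac{3}{8} - \frac{7}{4} = - \frac{17}{8} \approx -2.125$)
$C{\left(w \right)} = -8 + \frac{10 + w}{-1 + w}$ ($C{\left(w \right)} = -8 + \frac{w + 10}{w - 1} = -8 + \frac{10 + w}{-1 + w}$)
$m{\left(M \right)} = \frac{3}{17}$ ($m{\left(M \right)} = \left(-6\right) \left(- \frac{1}{34}\right) = \frac{3}{17}$)
$1569 + m{\left(p \right)} C{\left(27 \right)} = 1569 + \frac{3 \frac{18 - 189}{-1 + 27}}{17} = 1569 + \frac{3 \frac{18 - 189}{26}}{17} = 1569 + \frac{3 \cdot \frac{1}{26} \left(-171\right)}{17} = 1569 + \frac{3}{17} \left(- \frac{171}{26}\right) = 1569 - \frac{513}{442} = \frac{692985}{442}$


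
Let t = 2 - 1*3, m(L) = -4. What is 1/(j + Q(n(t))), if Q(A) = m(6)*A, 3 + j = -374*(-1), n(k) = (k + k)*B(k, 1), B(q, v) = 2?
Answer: 1/387 ≈ 0.0025840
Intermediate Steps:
t = -1 (t = 2 - 3 = -1)
n(k) = 4*k (n(k) = (k + k)*2 = (2*k)*2 = 4*k)
j = 371 (j = -3 - 374*(-1) = -3 + 374 = 371)
Q(A) = -4*A
1/(j + Q(n(t))) = 1/(371 - 16*(-1)) = 1/(371 - 4*(-4)) = 1/(371 + 16) = 1/387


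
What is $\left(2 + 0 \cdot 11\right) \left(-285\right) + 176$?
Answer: $-394$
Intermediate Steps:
$\left(2 + 0 \cdot 11\right) \left(-285\right) + 176 = \left(2 + 0\right) \left(-285\right) + 176 = 2 \left(-285\right) + 176 = -570 + 176 = -394$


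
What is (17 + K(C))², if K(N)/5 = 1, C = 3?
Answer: 484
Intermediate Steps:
K(N) = 5 (K(N) = 5*1 = 5)
(17 + K(C))² = (17 + 5)² = 22² = 484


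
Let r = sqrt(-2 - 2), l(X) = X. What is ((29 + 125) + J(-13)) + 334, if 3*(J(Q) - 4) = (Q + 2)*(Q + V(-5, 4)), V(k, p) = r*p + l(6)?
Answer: 1553/3 - 88*I/3 ≈ 517.67 - 29.333*I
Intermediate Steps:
r = 2*I (r = sqrt(-4) = 2*I ≈ 2.0*I)
V(k, p) = 6 + 2*I*p (V(k, p) = (2*I)*p + 6 = 2*I*p + 6 = 6 + 2*I*p)
J(Q) = 4 + (2 + Q)*(6 + Q + 8*I)/3 (J(Q) = 4 + ((Q + 2)*(Q + (6 + 2*I*4)))/3 = 4 + ((2 + Q)*(Q + (6 + 8*I)))/3 = 4 + ((2 + Q)*(6 + Q + 8*I))/3 = 4 + (2 + Q)*(6 + Q + 8*I)/3)
((29 + 125) + J(-13)) + 334 = ((29 + 125) + (8 + (1/3)*(-13)**2 + 16*I/3 + (8/3)*(-13)*(1 + I))) + 334 = (154 + (8 + (1/3)*169 + 16*I/3 + (-104/3 - 104*I/3))) + 334 = (154 + (8 + 169/3 + 16*I/3 + (-104/3 - 104*I/3))) + 334 = (154 + (89/3 - 88*I/3)) + 334 = (551/3 - 88*I/3) + 334 = 1553/3 - 88*I/3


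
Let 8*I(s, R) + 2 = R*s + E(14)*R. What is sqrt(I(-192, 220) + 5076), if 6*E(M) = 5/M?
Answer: I*sqrt(1429638)/84 ≈ 14.234*I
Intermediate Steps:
E(M) = 5/(6*M) (E(M) = (5/M)/6 = 5/(6*M))
I(s, R) = -1/4 + 5*R/672 + R*s/8 (I(s, R) = -1/4 + (R*s + ((5/6)/14)*R)/8 = -1/4 + (R*s + ((5/6)*(1/14))*R)/8 = -1/4 + (R*s + 5*R/84)/8 = -1/4 + (5*R/84 + R*s)/8 = -1/4 + (5*R/672 + R*s/8) = -1/4 + 5*R/672 + R*s/8)
sqrt(I(-192, 220) + 5076) = sqrt((-1/4 + (5/672)*220 + (1/8)*220*(-192)) + 5076) = sqrt((-1/4 + 275/168 - 5280) + 5076) = sqrt(-886807/168 + 5076) = sqrt(-34039/168) = I*sqrt(1429638)/84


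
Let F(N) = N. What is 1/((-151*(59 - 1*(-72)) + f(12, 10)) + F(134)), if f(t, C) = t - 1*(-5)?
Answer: -1/19630 ≈ -5.0942e-5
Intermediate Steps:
f(t, C) = 5 + t (f(t, C) = t + 5 = 5 + t)
1/((-151*(59 - 1*(-72)) + f(12, 10)) + F(134)) = 1/((-151*(59 - 1*(-72)) + (5 + 12)) + 134) = 1/((-151*(59 + 72) + 17) + 134) = 1/((-151*131 + 17) + 134) = 1/((-19781 + 17) + 134) = 1/(-19764 + 134) = 1/(-19630) = -1/19630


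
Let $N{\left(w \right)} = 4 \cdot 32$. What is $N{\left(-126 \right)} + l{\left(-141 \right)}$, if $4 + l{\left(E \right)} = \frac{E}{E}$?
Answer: $125$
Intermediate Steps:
$l{\left(E \right)} = -3$ ($l{\left(E \right)} = -4 + \frac{E}{E} = -4 + 1 = -3$)
$N{\left(w \right)} = 128$
$N{\left(-126 \right)} + l{\left(-141 \right)} = 128 - 3 = 125$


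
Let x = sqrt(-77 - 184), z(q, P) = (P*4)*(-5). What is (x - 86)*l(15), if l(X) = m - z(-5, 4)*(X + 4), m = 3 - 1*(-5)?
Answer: -131408 + 4584*I*sqrt(29) ≈ -1.3141e+5 + 24686.0*I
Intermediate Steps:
z(q, P) = -20*P (z(q, P) = (4*P)*(-5) = -20*P)
m = 8 (m = 3 + 5 = 8)
x = 3*I*sqrt(29) (x = sqrt(-261) = 3*I*sqrt(29) ≈ 16.155*I)
l(X) = 328 + 80*X (l(X) = 8 - (-20*4)*(X + 4) = 8 - (-80)*(4 + X) = 8 - (-320 - 80*X) = 8 + (320 + 80*X) = 328 + 80*X)
(x - 86)*l(15) = (3*I*sqrt(29) - 86)*(328 + 80*15) = (-86 + 3*I*sqrt(29))*(328 + 1200) = (-86 + 3*I*sqrt(29))*1528 = -131408 + 4584*I*sqrt(29)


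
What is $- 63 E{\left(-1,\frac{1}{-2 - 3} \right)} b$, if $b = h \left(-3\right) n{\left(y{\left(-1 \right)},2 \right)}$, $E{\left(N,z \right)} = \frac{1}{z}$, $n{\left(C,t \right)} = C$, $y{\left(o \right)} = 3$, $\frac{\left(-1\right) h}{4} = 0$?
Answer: $0$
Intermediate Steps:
$h = 0$ ($h = \left(-4\right) 0 = 0$)
$b = 0$ ($b = 0 \left(-3\right) 3 = 0 \cdot 3 = 0$)
$- 63 E{\left(-1,\frac{1}{-2 - 3} \right)} b = - \frac{63}{\frac{1}{-2 - 3}} \cdot 0 = - \frac{63}{\frac{1}{-5}} \cdot 0 = - \frac{63}{- \frac{1}{5}} \cdot 0 = \left(-63\right) \left(-5\right) 0 = 315 \cdot 0 = 0$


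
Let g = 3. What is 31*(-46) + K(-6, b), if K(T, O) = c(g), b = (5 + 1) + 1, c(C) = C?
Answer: -1423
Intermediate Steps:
b = 7 (b = 6 + 1 = 7)
K(T, O) = 3
31*(-46) + K(-6, b) = 31*(-46) + 3 = -1426 + 3 = -1423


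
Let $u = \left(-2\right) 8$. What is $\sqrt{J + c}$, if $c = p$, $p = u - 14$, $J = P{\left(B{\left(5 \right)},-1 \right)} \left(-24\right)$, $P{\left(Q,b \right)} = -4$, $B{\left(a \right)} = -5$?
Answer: $\sqrt{66} \approx 8.124$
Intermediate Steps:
$u = -16$
$J = 96$ ($J = \left(-4\right) \left(-24\right) = 96$)
$p = -30$ ($p = -16 - 14 = -30$)
$c = -30$
$\sqrt{J + c} = \sqrt{96 - 30} = \sqrt{66}$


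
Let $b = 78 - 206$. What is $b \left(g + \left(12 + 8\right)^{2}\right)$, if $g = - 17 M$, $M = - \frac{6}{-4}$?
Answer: $-47936$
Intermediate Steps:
$b = -128$ ($b = 78 - 206 = -128$)
$M = \frac{3}{2}$ ($M = \left(-6\right) \left(- \frac{1}{4}\right) = \frac{3}{2} \approx 1.5$)
$g = - \frac{51}{2}$ ($g = \left(-17\right) \frac{3}{2} = - \frac{51}{2} \approx -25.5$)
$b \left(g + \left(12 + 8\right)^{2}\right) = - 128 \left(- \frac{51}{2} + \left(12 + 8\right)^{2}\right) = - 128 \left(- \frac{51}{2} + 20^{2}\right) = - 128 \left(- \frac{51}{2} + 400\right) = \left(-128\right) \frac{749}{2} = -47936$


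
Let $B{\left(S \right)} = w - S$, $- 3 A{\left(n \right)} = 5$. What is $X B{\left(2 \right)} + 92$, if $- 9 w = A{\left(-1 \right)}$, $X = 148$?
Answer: $- \frac{4768}{27} \approx -176.59$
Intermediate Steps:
$A{\left(n \right)} = - \frac{5}{3}$ ($A{\left(n \right)} = \left(- \frac{1}{3}\right) 5 = - \frac{5}{3}$)
$w = \frac{5}{27}$ ($w = \left(- \frac{1}{9}\right) \left(- \frac{5}{3}\right) = \frac{5}{27} \approx 0.18519$)
$B{\left(S \right)} = \frac{5}{27} - S$
$X B{\left(2 \right)} + 92 = 148 \left(\frac{5}{27} - 2\right) + 92 = 148 \left(- \frac{49}{27}\right) + 92 = - \frac{7252}{27} + 92 = - \frac{4768}{27}$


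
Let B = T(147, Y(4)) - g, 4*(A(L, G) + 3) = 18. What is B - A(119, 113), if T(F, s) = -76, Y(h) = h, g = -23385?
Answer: 46615/2 ≈ 23308.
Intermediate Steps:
A(L, G) = 3/2 (A(L, G) = -3 + (¼)*18 = -3 + 9/2 = 3/2)
B = 23309 (B = -76 - 1*(-23385) = -76 + 23385 = 23309)
B - A(119, 113) = 23309 - 1*3/2 = 23309 - 3/2 = 46615/2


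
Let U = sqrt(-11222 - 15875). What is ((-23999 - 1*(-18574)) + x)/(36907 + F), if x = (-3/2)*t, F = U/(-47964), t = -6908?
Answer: 8554735387903536/63951715406392249 + 33828324*I*sqrt(553)/63951715406392249 ≈ 0.13377 + 1.2439e-8*I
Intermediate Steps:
U = 7*I*sqrt(553) (U = sqrt(-27097) = 7*I*sqrt(553) ≈ 164.61*I)
F = -I*sqrt(553)/6852 (F = (7*I*sqrt(553))/(-47964) = (7*I*sqrt(553))*(-1/47964) = -I*sqrt(553)/6852 ≈ -0.003432*I)
x = 10362 (x = -3/2*(-6908) = 10362)
((-23999 - 1*(-18574)) + x)/(36907 + F) = ((-23999 - 1*(-18574)) + 10362)/(36907 - I*sqrt(553)/6852) = ((-23999 + 18574) + 10362)/(36907 - I*sqrt(553)/6852) = (-5425 + 10362)/(36907 - I*sqrt(553)/6852) = 4937/(36907 - I*sqrt(553)/6852)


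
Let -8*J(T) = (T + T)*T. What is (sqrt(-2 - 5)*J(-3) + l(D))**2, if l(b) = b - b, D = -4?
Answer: -567/16 ≈ -35.438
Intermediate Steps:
J(T) = -T**2/4 (J(T) = -(T + T)*T/8 = -2*T*T/8 = -T**2/4)
l(b) = 0
(sqrt(-2 - 5)*J(-3) + l(D))**2 = (sqrt(-2 - 5)*(-1/4*(-3)**2) + 0)**2 = (sqrt(-7)*(-1/4*9) + 0)**2 = ((I*sqrt(7))*(-9/4) + 0)**2 = (-9*I*sqrt(7)/4 + 0)**2 = (-9*I*sqrt(7)/4)**2 = -567/16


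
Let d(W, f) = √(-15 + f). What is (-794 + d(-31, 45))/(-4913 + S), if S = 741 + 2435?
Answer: 794/1737 - √30/1737 ≈ 0.45396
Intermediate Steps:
S = 3176
(-794 + d(-31, 45))/(-4913 + S) = (-794 + √(-15 + 45))/(-4913 + 3176) = (-794 + √30)/(-1737) = (-794 + √30)*(-1/1737) = 794/1737 - √30/1737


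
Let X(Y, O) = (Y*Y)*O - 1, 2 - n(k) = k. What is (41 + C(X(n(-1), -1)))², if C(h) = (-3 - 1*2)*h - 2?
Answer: 7921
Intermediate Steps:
n(k) = 2 - k
X(Y, O) = -1 + O*Y² (X(Y, O) = Y²*O - 1 = O*Y² - 1 = -1 + O*Y²)
C(h) = -2 - 5*h (C(h) = (-3 - 2)*h - 2 = -5*h - 2 = -2 - 5*h)
(41 + C(X(n(-1), -1)))² = (41 + (-2 - 5*(-1 - (2 - 1*(-1))²)))² = (41 + (-2 - 5*(-1 - (2 + 1)²)))² = (41 + (-2 - 5*(-1 - 1*3²)))² = (41 + (-2 - 5*(-1 - 1*9)))² = (41 + (-2 - 5*(-1 - 9)))² = (41 + (-2 - 5*(-10)))² = (41 + (-2 + 50))² = (41 + 48)² = 89² = 7921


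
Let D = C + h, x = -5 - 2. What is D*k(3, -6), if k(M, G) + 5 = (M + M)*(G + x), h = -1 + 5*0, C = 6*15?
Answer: -7387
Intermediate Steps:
C = 90
x = -7
h = -1 (h = -1 + 0 = -1)
D = 89 (D = 90 - 1 = 89)
k(M, G) = -5 + 2*M*(-7 + G) (k(M, G) = -5 + (M + M)*(G - 7) = -5 + (2*M)*(-7 + G) = -5 + 2*M*(-7 + G))
D*k(3, -6) = 89*(-5 - 14*3 + 2*(-6)*3) = 89*(-5 - 42 - 36) = 89*(-83) = -7387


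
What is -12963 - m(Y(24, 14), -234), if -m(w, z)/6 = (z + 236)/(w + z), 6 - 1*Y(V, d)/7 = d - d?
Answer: -207409/16 ≈ -12963.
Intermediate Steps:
Y(V, d) = 42 (Y(V, d) = 42 - 7*(d - d) = 42 - 7*0 = 42 + 0 = 42)
m(w, z) = -6*(236 + z)/(w + z) (m(w, z) = -6*(z + 236)/(w + z) = -6*(236 + z)/(w + z))
-12963 - m(Y(24, 14), -234) = -12963 - 6*(-236 - 1*(-234))/(42 - 234) = -12963 - 6*(-236 + 234)/(-192) = -12963 - 6*(-1)*(-2)/192 = -12963 - 1*1/16 = -12963 - 1/16 = -207409/16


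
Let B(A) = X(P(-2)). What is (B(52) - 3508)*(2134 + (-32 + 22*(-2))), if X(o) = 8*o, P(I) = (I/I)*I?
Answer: -7252392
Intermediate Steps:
P(I) = I (P(I) = 1*I = I)
B(A) = -16 (B(A) = 8*(-2) = -16)
(B(52) - 3508)*(2134 + (-32 + 22*(-2))) = (-16 - 3508)*(2134 + (-32 + 22*(-2))) = -3524*(2134 + (-32 - 44)) = -3524*(2134 - 76) = -3524*2058 = -7252392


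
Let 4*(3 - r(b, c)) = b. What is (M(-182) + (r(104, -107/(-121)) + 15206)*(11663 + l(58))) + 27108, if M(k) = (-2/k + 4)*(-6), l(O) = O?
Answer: 16196819451/91 ≈ 1.7799e+8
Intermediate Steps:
r(b, c) = 3 - b/4
M(k) = -24 + 12/k (M(k) = (4 - 2/k)*(-6) = -24 + 12/k)
(M(-182) + (r(104, -107/(-121)) + 15206)*(11663 + l(58))) + 27108 = ((-24 + 12/(-182)) + ((3 - 1/4*104) + 15206)*(11663 + 58)) + 27108 = ((-24 + 12*(-1/182)) + ((3 - 26) + 15206)*11721) + 27108 = ((-24 - 6/91) + (-23 + 15206)*11721) + 27108 = (-2190/91 + 15183*11721) + 27108 = (-2190/91 + 177959943) + 27108 = 16194352623/91 + 27108 = 16196819451/91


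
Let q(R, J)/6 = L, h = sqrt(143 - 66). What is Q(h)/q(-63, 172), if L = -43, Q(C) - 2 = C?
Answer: -1/129 - sqrt(77)/258 ≈ -0.041763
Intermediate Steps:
h = sqrt(77) ≈ 8.7750
Q(C) = 2 + C
q(R, J) = -258 (q(R, J) = 6*(-43) = -258)
Q(h)/q(-63, 172) = (2 + sqrt(77))/(-258) = (2 + sqrt(77))*(-1/258) = -1/129 - sqrt(77)/258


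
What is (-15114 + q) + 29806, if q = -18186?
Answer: -3494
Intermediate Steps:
(-15114 + q) + 29806 = (-15114 - 18186) + 29806 = -33300 + 29806 = -3494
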